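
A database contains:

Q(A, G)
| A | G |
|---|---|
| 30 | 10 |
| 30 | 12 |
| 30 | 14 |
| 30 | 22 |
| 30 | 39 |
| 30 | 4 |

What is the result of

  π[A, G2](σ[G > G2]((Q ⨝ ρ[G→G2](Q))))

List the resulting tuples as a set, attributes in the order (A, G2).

{(30, 10), (30, 12), (30, 14), (30, 22), (30, 4)}

ρ[G→G2]: schema becomes (A, G2); tuples unchanged.
Joining Q and ρ[G→G2](Q) on A yields {(30, 10, 10), (30, 10, 12), (30, 10, 14), (30, 10, 22), (30, 10, 39), (30, 10, 4), (30, 12, 10), (30, 12, 12), (30, 12, 14), (30, 12, 22), (30, 12, 39), (30, 12, 4), (30, 14, 10), (30, 14, 12), (30, 14, 14), (30, 14, 22), (30, 14, 39), (30, 14, 4), (30, 22, 10), (30, 22, 12), (30, 22, 14), (30, 22, 22), (30, 22, 39), (30, 22, 4), (30, 39, 10), (30, 39, 12), (30, 39, 14), (30, 39, 22), (30, 39, 39), (30, 39, 4), (30, 4, 10), (30, 4, 12), (30, 4, 14), (30, 4, 22), (30, 4, 39), (30, 4, 4)}.
Selection G > G2: {(30, 10, 4), (30, 12, 10), (30, 12, 4), (30, 14, 10), (30, 14, 12), (30, 14, 4), (30, 22, 10), (30, 22, 12), (30, 22, 14), (30, 22, 4), (30, 39, 10), (30, 39, 12), (30, 39, 14), (30, 39, 22), (30, 39, 4)}
Keep only column(s) A, G2 (10 duplicate(s) eliminated): {(30, 10), (30, 12), (30, 14), (30, 22), (30, 4)}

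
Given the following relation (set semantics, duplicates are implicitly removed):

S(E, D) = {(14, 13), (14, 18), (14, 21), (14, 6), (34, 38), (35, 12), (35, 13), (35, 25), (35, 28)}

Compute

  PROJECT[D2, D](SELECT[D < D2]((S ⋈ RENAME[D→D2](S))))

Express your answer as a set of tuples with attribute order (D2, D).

{(13, 12), (13, 6), (18, 13), (18, 6), (21, 13), (21, 18), (21, 6), (25, 12), (25, 13), (28, 12), (28, 13), (28, 25)}

ρ[D→D2]: schema becomes (E, D2); tuples unchanged.
Natural join on E: {(14, 13, 13), (14, 13, 18), (14, 13, 21), (14, 13, 6), (14, 18, 13), (14, 18, 18), (14, 18, 21), (14, 18, 6), (14, 21, 13), (14, 21, 18), (14, 21, 21), (14, 21, 6), (14, 6, 13), (14, 6, 18), (14, 6, 21), (14, 6, 6), (34, 38, 38), (35, 12, 12), (35, 12, 13), (35, 12, 25), (35, 12, 28), (35, 13, 12), (35, 13, 13), (35, 13, 25), (35, 13, 28), (35, 25, 12), (35, 25, 13), (35, 25, 25), (35, 25, 28), (35, 28, 12), (35, 28, 13), (35, 28, 25), (35, 28, 28)}
Apply σ_{D < D2}; surviving tuples: {(14, 13, 18), (14, 13, 21), (14, 18, 21), (14, 6, 13), (14, 6, 18), (14, 6, 21), (35, 12, 13), (35, 12, 25), (35, 12, 28), (35, 13, 25), (35, 13, 28), (35, 25, 28)}
Keep only column(s) D2, D: {(13, 12), (13, 6), (18, 13), (18, 6), (21, 13), (21, 18), (21, 6), (25, 12), (25, 13), (28, 12), (28, 13), (28, 25)}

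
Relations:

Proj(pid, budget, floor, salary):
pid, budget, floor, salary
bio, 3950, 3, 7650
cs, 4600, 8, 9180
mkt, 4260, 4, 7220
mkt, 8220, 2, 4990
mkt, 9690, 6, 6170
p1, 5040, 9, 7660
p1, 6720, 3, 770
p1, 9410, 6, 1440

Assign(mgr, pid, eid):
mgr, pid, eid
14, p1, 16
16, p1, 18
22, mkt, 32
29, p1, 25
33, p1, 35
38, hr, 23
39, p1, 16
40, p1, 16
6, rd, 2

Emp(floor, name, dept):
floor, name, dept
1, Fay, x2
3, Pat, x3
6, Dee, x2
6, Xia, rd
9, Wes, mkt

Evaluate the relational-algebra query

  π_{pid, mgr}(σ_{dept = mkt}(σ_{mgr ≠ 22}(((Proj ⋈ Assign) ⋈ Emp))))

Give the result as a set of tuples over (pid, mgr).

Proj ⋈ Assign (natural join on pid): {(mkt, 4260, 4, 7220, 22, 32), (mkt, 8220, 2, 4990, 22, 32), (mkt, 9690, 6, 6170, 22, 32), (p1, 5040, 9, 7660, 14, 16), (p1, 5040, 9, 7660, 16, 18), (p1, 5040, 9, 7660, 29, 25), (p1, 5040, 9, 7660, 33, 35), (p1, 5040, 9, 7660, 39, 16), (p1, 5040, 9, 7660, 40, 16), (p1, 6720, 3, 770, 14, 16), (p1, 6720, 3, 770, 16, 18), (p1, 6720, 3, 770, 29, 25), (p1, 6720, 3, 770, 33, 35), (p1, 6720, 3, 770, 39, 16), (p1, 6720, 3, 770, 40, 16), (p1, 9410, 6, 1440, 14, 16), (p1, 9410, 6, 1440, 16, 18), (p1, 9410, 6, 1440, 29, 25), (p1, 9410, 6, 1440, 33, 35), (p1, 9410, 6, 1440, 39, 16), (p1, 9410, 6, 1440, 40, 16)}
(Proj ⋈ Assign) ⋈ Emp (natural join on floor): {(mkt, 9690, 6, 6170, 22, 32, Dee, x2), (mkt, 9690, 6, 6170, 22, 32, Xia, rd), (p1, 5040, 9, 7660, 14, 16, Wes, mkt), (p1, 5040, 9, 7660, 16, 18, Wes, mkt), (p1, 5040, 9, 7660, 29, 25, Wes, mkt), (p1, 5040, 9, 7660, 33, 35, Wes, mkt), (p1, 5040, 9, 7660, 39, 16, Wes, mkt), (p1, 5040, 9, 7660, 40, 16, Wes, mkt), (p1, 6720, 3, 770, 14, 16, Pat, x3), (p1, 6720, 3, 770, 16, 18, Pat, x3), (p1, 6720, 3, 770, 29, 25, Pat, x3), (p1, 6720, 3, 770, 33, 35, Pat, x3), (p1, 6720, 3, 770, 39, 16, Pat, x3), (p1, 6720, 3, 770, 40, 16, Pat, x3), (p1, 9410, 6, 1440, 14, 16, Dee, x2), (p1, 9410, 6, 1440, 14, 16, Xia, rd), (p1, 9410, 6, 1440, 16, 18, Dee, x2), (p1, 9410, 6, 1440, 16, 18, Xia, rd), (p1, 9410, 6, 1440, 29, 25, Dee, x2), (p1, 9410, 6, 1440, 29, 25, Xia, rd), (p1, 9410, 6, 1440, 33, 35, Dee, x2), (p1, 9410, 6, 1440, 33, 35, Xia, rd), (p1, 9410, 6, 1440, 39, 16, Dee, x2), (p1, 9410, 6, 1440, 39, 16, Xia, rd), (p1, 9410, 6, 1440, 40, 16, Dee, x2), (p1, 9410, 6, 1440, 40, 16, Xia, rd)}
Filtering on mgr ≠ 22 leaves {(p1, 5040, 9, 7660, 14, 16, Wes, mkt), (p1, 5040, 9, 7660, 16, 18, Wes, mkt), (p1, 5040, 9, 7660, 29, 25, Wes, mkt), (p1, 5040, 9, 7660, 33, 35, Wes, mkt), (p1, 5040, 9, 7660, 39, 16, Wes, mkt), (p1, 5040, 9, 7660, 40, 16, Wes, mkt), (p1, 6720, 3, 770, 14, 16, Pat, x3), (p1, 6720, 3, 770, 16, 18, Pat, x3), (p1, 6720, 3, 770, 29, 25, Pat, x3), (p1, 6720, 3, 770, 33, 35, Pat, x3), (p1, 6720, 3, 770, 39, 16, Pat, x3), (p1, 6720, 3, 770, 40, 16, Pat, x3), (p1, 9410, 6, 1440, 14, 16, Dee, x2), (p1, 9410, 6, 1440, 14, 16, Xia, rd), (p1, 9410, 6, 1440, 16, 18, Dee, x2), (p1, 9410, 6, 1440, 16, 18, Xia, rd), (p1, 9410, 6, 1440, 29, 25, Dee, x2), (p1, 9410, 6, 1440, 29, 25, Xia, rd), (p1, 9410, 6, 1440, 33, 35, Dee, x2), (p1, 9410, 6, 1440, 33, 35, Xia, rd), (p1, 9410, 6, 1440, 39, 16, Dee, x2), (p1, 9410, 6, 1440, 39, 16, Xia, rd), (p1, 9410, 6, 1440, 40, 16, Dee, x2), (p1, 9410, 6, 1440, 40, 16, Xia, rd)}.
Filtering on dept = mkt leaves {(p1, 5040, 9, 7660, 14, 16, Wes, mkt), (p1, 5040, 9, 7660, 16, 18, Wes, mkt), (p1, 5040, 9, 7660, 29, 25, Wes, mkt), (p1, 5040, 9, 7660, 33, 35, Wes, mkt), (p1, 5040, 9, 7660, 39, 16, Wes, mkt), (p1, 5040, 9, 7660, 40, 16, Wes, mkt)}.
π_{pid, mgr} gives {(p1, 14), (p1, 16), (p1, 29), (p1, 33), (p1, 39), (p1, 40)}.

{(p1, 14), (p1, 16), (p1, 29), (p1, 33), (p1, 39), (p1, 40)}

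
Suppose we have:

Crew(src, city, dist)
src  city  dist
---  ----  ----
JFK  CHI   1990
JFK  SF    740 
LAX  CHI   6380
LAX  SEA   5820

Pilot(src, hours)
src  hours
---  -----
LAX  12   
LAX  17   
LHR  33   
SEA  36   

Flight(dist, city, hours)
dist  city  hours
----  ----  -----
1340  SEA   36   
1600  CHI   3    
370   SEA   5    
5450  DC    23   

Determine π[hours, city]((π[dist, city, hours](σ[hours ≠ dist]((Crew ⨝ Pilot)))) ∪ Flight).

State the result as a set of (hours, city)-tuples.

Crew ⋈ Pilot (natural join on src): {(LAX, CHI, 6380, 12), (LAX, CHI, 6380, 17), (LAX, SEA, 5820, 12), (LAX, SEA, 5820, 17)}
σ[hours ≠ dist]: keep tuples satisfying hours ≠ dist → {(LAX, CHI, 6380, 12), (LAX, CHI, 6380, 17), (LAX, SEA, 5820, 12), (LAX, SEA, 5820, 17)}
Keep only column(s) dist, city, hours: {(5820, SEA, 12), (5820, SEA, 17), (6380, CHI, 12), (6380, CHI, 17)}
Union: {(5820, SEA, 12), (5820, SEA, 17), (6380, CHI, 12), (6380, CHI, 17)} with {(1340, SEA, 36), (1600, CHI, 3), (370, SEA, 5), (5450, DC, 23)} → {(1340, SEA, 36), (1600, CHI, 3), (370, SEA, 5), (5450, DC, 23), (5820, SEA, 12), (5820, SEA, 17), (6380, CHI, 12), (6380, CHI, 17)}
Keep only column(s) hours, city: {(12, CHI), (12, SEA), (17, CHI), (17, SEA), (23, DC), (3, CHI), (36, SEA), (5, SEA)}

{(12, CHI), (12, SEA), (17, CHI), (17, SEA), (23, DC), (3, CHI), (36, SEA), (5, SEA)}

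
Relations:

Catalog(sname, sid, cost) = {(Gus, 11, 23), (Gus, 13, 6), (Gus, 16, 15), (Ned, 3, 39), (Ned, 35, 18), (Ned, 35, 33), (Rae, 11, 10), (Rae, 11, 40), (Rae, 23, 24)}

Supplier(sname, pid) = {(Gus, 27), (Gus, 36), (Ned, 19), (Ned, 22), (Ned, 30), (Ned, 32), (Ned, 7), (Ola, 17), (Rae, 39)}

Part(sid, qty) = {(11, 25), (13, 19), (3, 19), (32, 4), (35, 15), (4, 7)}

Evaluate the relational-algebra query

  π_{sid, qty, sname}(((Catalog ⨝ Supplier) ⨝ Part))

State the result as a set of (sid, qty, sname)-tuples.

{(11, 25, Gus), (11, 25, Rae), (13, 19, Gus), (3, 19, Ned), (35, 15, Ned)}

Catalog ⋈ Supplier (natural join on sname): {(Gus, 11, 23, 27), (Gus, 11, 23, 36), (Gus, 13, 6, 27), (Gus, 13, 6, 36), (Gus, 16, 15, 27), (Gus, 16, 15, 36), (Ned, 3, 39, 19), (Ned, 3, 39, 22), (Ned, 3, 39, 30), (Ned, 3, 39, 32), (Ned, 3, 39, 7), (Ned, 35, 18, 19), (Ned, 35, 18, 22), (Ned, 35, 18, 30), (Ned, 35, 18, 32), (Ned, 35, 18, 7), (Ned, 35, 33, 19), (Ned, 35, 33, 22), (Ned, 35, 33, 30), (Ned, 35, 33, 32), (Ned, 35, 33, 7), (Rae, 11, 10, 39), (Rae, 11, 40, 39), (Rae, 23, 24, 39)}
(Catalog ⨝ Supplier) ⋈ Part (natural join on sid): {(Gus, 11, 23, 27, 25), (Gus, 11, 23, 36, 25), (Gus, 13, 6, 27, 19), (Gus, 13, 6, 36, 19), (Ned, 3, 39, 19, 19), (Ned, 3, 39, 22, 19), (Ned, 3, 39, 30, 19), (Ned, 3, 39, 32, 19), (Ned, 3, 39, 7, 19), (Ned, 35, 18, 19, 15), (Ned, 35, 18, 22, 15), (Ned, 35, 18, 30, 15), (Ned, 35, 18, 32, 15), (Ned, 35, 18, 7, 15), (Ned, 35, 33, 19, 15), (Ned, 35, 33, 22, 15), (Ned, 35, 33, 30, 15), (Ned, 35, 33, 32, 15), (Ned, 35, 33, 7, 15), (Rae, 11, 10, 39, 25), (Rae, 11, 40, 39, 25)}
π[sid, qty, sname]: project onto (sid, qty, sname) (16 duplicate(s) eliminated) → {(11, 25, Gus), (11, 25, Rae), (13, 19, Gus), (3, 19, Ned), (35, 15, Ned)}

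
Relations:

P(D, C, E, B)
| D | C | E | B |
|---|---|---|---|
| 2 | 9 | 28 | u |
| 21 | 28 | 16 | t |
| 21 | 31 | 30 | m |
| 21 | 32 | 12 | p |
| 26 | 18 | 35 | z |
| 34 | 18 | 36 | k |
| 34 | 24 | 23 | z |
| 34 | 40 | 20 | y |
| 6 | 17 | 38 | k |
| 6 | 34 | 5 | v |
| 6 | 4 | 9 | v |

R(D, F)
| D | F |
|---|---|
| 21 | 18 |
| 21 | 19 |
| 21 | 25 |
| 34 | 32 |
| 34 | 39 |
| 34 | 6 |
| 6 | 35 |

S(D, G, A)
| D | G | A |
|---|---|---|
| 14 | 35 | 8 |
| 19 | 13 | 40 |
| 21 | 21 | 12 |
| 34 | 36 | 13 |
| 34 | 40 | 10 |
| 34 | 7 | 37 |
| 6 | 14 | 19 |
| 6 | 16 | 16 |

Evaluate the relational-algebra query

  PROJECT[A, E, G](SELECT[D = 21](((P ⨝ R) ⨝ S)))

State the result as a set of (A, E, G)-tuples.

{(12, 12, 21), (12, 16, 21), (12, 30, 21)}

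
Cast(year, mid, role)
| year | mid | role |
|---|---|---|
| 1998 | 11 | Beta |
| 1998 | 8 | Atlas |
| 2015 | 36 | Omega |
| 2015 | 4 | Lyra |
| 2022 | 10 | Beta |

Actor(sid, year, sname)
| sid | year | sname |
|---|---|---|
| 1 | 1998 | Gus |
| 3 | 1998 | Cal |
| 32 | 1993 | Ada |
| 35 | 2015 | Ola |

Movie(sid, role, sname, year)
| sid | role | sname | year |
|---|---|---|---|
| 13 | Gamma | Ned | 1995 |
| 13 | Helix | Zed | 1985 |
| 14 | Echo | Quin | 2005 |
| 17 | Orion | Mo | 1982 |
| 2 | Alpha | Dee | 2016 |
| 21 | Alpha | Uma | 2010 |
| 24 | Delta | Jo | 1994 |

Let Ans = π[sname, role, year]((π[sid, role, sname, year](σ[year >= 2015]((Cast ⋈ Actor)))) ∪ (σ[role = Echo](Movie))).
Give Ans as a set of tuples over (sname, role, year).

Natural join on year: {(1998, 11, Beta, 1, Gus), (1998, 11, Beta, 3, Cal), (1998, 8, Atlas, 1, Gus), (1998, 8, Atlas, 3, Cal), (2015, 36, Omega, 35, Ola), (2015, 4, Lyra, 35, Ola)}
σ[year >= 2015]: keep tuples satisfying year >= 2015 → {(2015, 36, Omega, 35, Ola), (2015, 4, Lyra, 35, Ola)}
Projecting to sid, role, sname, year: {(35, Lyra, Ola, 2015), (35, Omega, Ola, 2015)}
σ[role = Echo]: keep tuples satisfying role = Echo → {(14, Echo, Quin, 2005)}
Set union of the two operands is {(14, Echo, Quin, 2005), (35, Lyra, Ola, 2015), (35, Omega, Ola, 2015)}.
Projecting to sname, role, year: {(Ola, Lyra, 2015), (Ola, Omega, 2015), (Quin, Echo, 2005)}

{(Ola, Lyra, 2015), (Ola, Omega, 2015), (Quin, Echo, 2005)}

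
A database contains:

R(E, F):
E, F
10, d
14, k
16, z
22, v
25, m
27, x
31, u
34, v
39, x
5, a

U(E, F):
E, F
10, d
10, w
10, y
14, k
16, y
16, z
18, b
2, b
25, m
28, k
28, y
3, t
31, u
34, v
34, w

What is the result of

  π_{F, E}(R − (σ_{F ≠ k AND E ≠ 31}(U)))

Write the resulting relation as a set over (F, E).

{(a, 5), (k, 14), (u, 31), (v, 22), (x, 27), (x, 39)}

Filtering on F ≠ k AND E ≠ 31 leaves {(10, d), (10, w), (10, y), (16, y), (16, z), (18, b), (2, b), (25, m), (28, y), (3, t), (34, v), (34, w)}.
Set difference of the two operands is {(14, k), (22, v), (27, x), (31, u), (39, x), (5, a)}.
Projecting to F, E: {(a, 5), (k, 14), (u, 31), (v, 22), (x, 27), (x, 39)}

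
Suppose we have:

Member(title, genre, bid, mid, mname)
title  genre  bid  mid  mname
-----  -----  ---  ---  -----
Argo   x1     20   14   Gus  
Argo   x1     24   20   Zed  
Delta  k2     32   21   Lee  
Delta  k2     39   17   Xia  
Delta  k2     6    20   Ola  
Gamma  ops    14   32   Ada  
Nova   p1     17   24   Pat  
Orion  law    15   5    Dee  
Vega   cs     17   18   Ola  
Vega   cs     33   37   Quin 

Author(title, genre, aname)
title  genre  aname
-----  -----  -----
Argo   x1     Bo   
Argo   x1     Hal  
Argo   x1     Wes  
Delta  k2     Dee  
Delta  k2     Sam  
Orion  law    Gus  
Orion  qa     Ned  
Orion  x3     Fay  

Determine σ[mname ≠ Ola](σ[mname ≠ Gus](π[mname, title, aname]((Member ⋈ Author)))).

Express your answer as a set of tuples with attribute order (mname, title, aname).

{(Dee, Orion, Gus), (Lee, Delta, Dee), (Lee, Delta, Sam), (Xia, Delta, Dee), (Xia, Delta, Sam), (Zed, Argo, Bo), (Zed, Argo, Hal), (Zed, Argo, Wes)}

Natural join on title, genre: {(Argo, x1, 20, 14, Gus, Bo), (Argo, x1, 20, 14, Gus, Hal), (Argo, x1, 20, 14, Gus, Wes), (Argo, x1, 24, 20, Zed, Bo), (Argo, x1, 24, 20, Zed, Hal), (Argo, x1, 24, 20, Zed, Wes), (Delta, k2, 32, 21, Lee, Dee), (Delta, k2, 32, 21, Lee, Sam), (Delta, k2, 39, 17, Xia, Dee), (Delta, k2, 39, 17, Xia, Sam), (Delta, k2, 6, 20, Ola, Dee), (Delta, k2, 6, 20, Ola, Sam), (Orion, law, 15, 5, Dee, Gus)}
π_{mname, title, aname} gives {(Dee, Orion, Gus), (Gus, Argo, Bo), (Gus, Argo, Hal), (Gus, Argo, Wes), (Lee, Delta, Dee), (Lee, Delta, Sam), (Ola, Delta, Dee), (Ola, Delta, Sam), (Xia, Delta, Dee), (Xia, Delta, Sam), (Zed, Argo, Bo), (Zed, Argo, Hal), (Zed, Argo, Wes)}.
Filtering on mname ≠ Gus leaves {(Dee, Orion, Gus), (Lee, Delta, Dee), (Lee, Delta, Sam), (Ola, Delta, Dee), (Ola, Delta, Sam), (Xia, Delta, Dee), (Xia, Delta, Sam), (Zed, Argo, Bo), (Zed, Argo, Hal), (Zed, Argo, Wes)}.
Filtering on mname ≠ Ola leaves {(Dee, Orion, Gus), (Lee, Delta, Dee), (Lee, Delta, Sam), (Xia, Delta, Dee), (Xia, Delta, Sam), (Zed, Argo, Bo), (Zed, Argo, Hal), (Zed, Argo, Wes)}.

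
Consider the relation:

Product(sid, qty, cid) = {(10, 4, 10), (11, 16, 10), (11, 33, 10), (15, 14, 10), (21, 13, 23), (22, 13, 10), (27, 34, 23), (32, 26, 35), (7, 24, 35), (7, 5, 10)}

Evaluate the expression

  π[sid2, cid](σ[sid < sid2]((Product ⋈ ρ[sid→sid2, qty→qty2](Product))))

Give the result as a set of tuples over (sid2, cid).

{(10, 10), (11, 10), (15, 10), (22, 10), (27, 23), (32, 35)}

ρ[sid→sid2, qty→qty2]: schema becomes (sid2, qty2, cid); tuples unchanged.
Product ⋈ ρ[sid→sid2, qty→qty2](Product) (natural join on cid): {(10, 4, 10, 10, 4), (10, 4, 10, 11, 16), (10, 4, 10, 11, 33), (10, 4, 10, 15, 14), (10, 4, 10, 22, 13), (10, 4, 10, 7, 5), (11, 16, 10, 10, 4), (11, 16, 10, 11, 16), (11, 16, 10, 11, 33), (11, 16, 10, 15, 14), (11, 16, 10, 22, 13), (11, 16, 10, 7, 5), (11, 33, 10, 10, 4), (11, 33, 10, 11, 16), (11, 33, 10, 11, 33), (11, 33, 10, 15, 14), (11, 33, 10, 22, 13), (11, 33, 10, 7, 5), (15, 14, 10, 10, 4), (15, 14, 10, 11, 16), (15, 14, 10, 11, 33), (15, 14, 10, 15, 14), (15, 14, 10, 22, 13), (15, 14, 10, 7, 5), (21, 13, 23, 21, 13), (21, 13, 23, 27, 34), (22, 13, 10, 10, 4), (22, 13, 10, 11, 16), (22, 13, 10, 11, 33), (22, 13, 10, 15, 14), (22, 13, 10, 22, 13), (22, 13, 10, 7, 5), (27, 34, 23, 21, 13), (27, 34, 23, 27, 34), (32, 26, 35, 32, 26), (32, 26, 35, 7, 24), (7, 24, 35, 32, 26), (7, 24, 35, 7, 24), (7, 5, 10, 10, 4), (7, 5, 10, 11, 16), (7, 5, 10, 11, 33), (7, 5, 10, 15, 14), (7, 5, 10, 22, 13), (7, 5, 10, 7, 5)}
Selection sid < sid2: {(10, 4, 10, 11, 16), (10, 4, 10, 11, 33), (10, 4, 10, 15, 14), (10, 4, 10, 22, 13), (11, 16, 10, 15, 14), (11, 16, 10, 22, 13), (11, 33, 10, 15, 14), (11, 33, 10, 22, 13), (15, 14, 10, 22, 13), (21, 13, 23, 27, 34), (7, 24, 35, 32, 26), (7, 5, 10, 10, 4), (7, 5, 10, 11, 16), (7, 5, 10, 11, 33), (7, 5, 10, 15, 14), (7, 5, 10, 22, 13)}
π_{sid2, cid} gives {(10, 10), (11, 10), (15, 10), (22, 10), (27, 23), (32, 35)} (10 duplicate(s) eliminated).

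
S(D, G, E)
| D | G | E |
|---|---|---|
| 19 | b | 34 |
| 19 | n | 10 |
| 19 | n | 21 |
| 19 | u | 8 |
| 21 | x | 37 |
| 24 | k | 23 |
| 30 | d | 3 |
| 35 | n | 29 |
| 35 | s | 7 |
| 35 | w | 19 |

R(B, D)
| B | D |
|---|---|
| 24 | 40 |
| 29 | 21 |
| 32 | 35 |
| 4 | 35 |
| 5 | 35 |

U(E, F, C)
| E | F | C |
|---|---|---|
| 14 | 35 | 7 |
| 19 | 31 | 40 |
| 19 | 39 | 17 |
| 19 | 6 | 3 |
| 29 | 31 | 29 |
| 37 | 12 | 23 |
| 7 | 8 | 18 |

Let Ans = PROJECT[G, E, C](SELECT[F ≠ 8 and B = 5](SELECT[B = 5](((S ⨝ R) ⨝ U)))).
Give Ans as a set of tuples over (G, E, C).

S ⋈ R (natural join on D): {(21, x, 37, 29), (35, n, 29, 32), (35, n, 29, 4), (35, n, 29, 5), (35, s, 7, 32), (35, s, 7, 4), (35, s, 7, 5), (35, w, 19, 32), (35, w, 19, 4), (35, w, 19, 5)}
(S ⨝ R) ⋈ U (natural join on E): {(21, x, 37, 29, 12, 23), (35, n, 29, 32, 31, 29), (35, n, 29, 4, 31, 29), (35, n, 29, 5, 31, 29), (35, s, 7, 32, 8, 18), (35, s, 7, 4, 8, 18), (35, s, 7, 5, 8, 18), (35, w, 19, 32, 31, 40), (35, w, 19, 32, 39, 17), (35, w, 19, 32, 6, 3), (35, w, 19, 4, 31, 40), (35, w, 19, 4, 39, 17), (35, w, 19, 4, 6, 3), (35, w, 19, 5, 31, 40), (35, w, 19, 5, 39, 17), (35, w, 19, 5, 6, 3)}
Filtering on B = 5 leaves {(35, n, 29, 5, 31, 29), (35, s, 7, 5, 8, 18), (35, w, 19, 5, 31, 40), (35, w, 19, 5, 39, 17), (35, w, 19, 5, 6, 3)}.
Filtering on F ≠ 8 and B = 5 leaves {(35, n, 29, 5, 31, 29), (35, w, 19, 5, 31, 40), (35, w, 19, 5, 39, 17), (35, w, 19, 5, 6, 3)}.
π_{G, E, C} gives {(n, 29, 29), (w, 19, 17), (w, 19, 3), (w, 19, 40)}.

{(n, 29, 29), (w, 19, 17), (w, 19, 3), (w, 19, 40)}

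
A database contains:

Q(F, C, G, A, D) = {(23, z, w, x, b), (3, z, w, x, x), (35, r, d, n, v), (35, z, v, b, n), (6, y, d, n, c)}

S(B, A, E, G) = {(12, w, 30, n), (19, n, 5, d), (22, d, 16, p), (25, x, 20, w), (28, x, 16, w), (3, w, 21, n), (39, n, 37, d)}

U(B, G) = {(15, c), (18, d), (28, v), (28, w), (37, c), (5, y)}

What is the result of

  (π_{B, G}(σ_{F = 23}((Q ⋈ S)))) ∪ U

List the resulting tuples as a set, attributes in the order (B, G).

{(15, c), (18, d), (25, w), (28, v), (28, w), (37, c), (5, y)}

Q ⋈ S (natural join on G, A): {(23, z, w, x, b, 25, 20), (23, z, w, x, b, 28, 16), (3, z, w, x, x, 25, 20), (3, z, w, x, x, 28, 16), (35, r, d, n, v, 19, 5), (35, r, d, n, v, 39, 37), (6, y, d, n, c, 19, 5), (6, y, d, n, c, 39, 37)}
Filtering on F = 23 leaves {(23, z, w, x, b, 25, 20), (23, z, w, x, b, 28, 16)}.
π[B, G]: project onto (B, G) → {(25, w), (28, w)}
Union: {(25, w), (28, w)} with {(15, c), (18, d), (28, v), (28, w), (37, c), (5, y)} → {(15, c), (18, d), (25, w), (28, v), (28, w), (37, c), (5, y)}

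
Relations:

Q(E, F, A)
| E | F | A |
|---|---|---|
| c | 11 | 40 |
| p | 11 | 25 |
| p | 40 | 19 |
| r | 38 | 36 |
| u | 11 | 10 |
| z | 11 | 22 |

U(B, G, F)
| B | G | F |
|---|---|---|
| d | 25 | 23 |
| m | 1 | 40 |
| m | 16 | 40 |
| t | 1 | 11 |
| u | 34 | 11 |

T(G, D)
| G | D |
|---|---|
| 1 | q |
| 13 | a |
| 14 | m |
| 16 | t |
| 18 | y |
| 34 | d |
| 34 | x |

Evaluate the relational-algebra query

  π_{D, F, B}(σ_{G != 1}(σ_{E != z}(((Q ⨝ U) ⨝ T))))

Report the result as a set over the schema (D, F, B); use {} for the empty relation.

Natural join on F: {(c, 11, 40, t, 1), (c, 11, 40, u, 34), (p, 11, 25, t, 1), (p, 11, 25, u, 34), (p, 40, 19, m, 1), (p, 40, 19, m, 16), (u, 11, 10, t, 1), (u, 11, 10, u, 34), (z, 11, 22, t, 1), (z, 11, 22, u, 34)}
Natural join on G: {(c, 11, 40, t, 1, q), (c, 11, 40, u, 34, d), (c, 11, 40, u, 34, x), (p, 11, 25, t, 1, q), (p, 11, 25, u, 34, d), (p, 11, 25, u, 34, x), (p, 40, 19, m, 1, q), (p, 40, 19, m, 16, t), (u, 11, 10, t, 1, q), (u, 11, 10, u, 34, d), (u, 11, 10, u, 34, x), (z, 11, 22, t, 1, q), (z, 11, 22, u, 34, d), (z, 11, 22, u, 34, x)}
Selection E != z: {(c, 11, 40, t, 1, q), (c, 11, 40, u, 34, d), (c, 11, 40, u, 34, x), (p, 11, 25, t, 1, q), (p, 11, 25, u, 34, d), (p, 11, 25, u, 34, x), (p, 40, 19, m, 1, q), (p, 40, 19, m, 16, t), (u, 11, 10, t, 1, q), (u, 11, 10, u, 34, d), (u, 11, 10, u, 34, x)}
Selection G != 1: {(c, 11, 40, u, 34, d), (c, 11, 40, u, 34, x), (p, 11, 25, u, 34, d), (p, 11, 25, u, 34, x), (p, 40, 19, m, 16, t), (u, 11, 10, u, 34, d), (u, 11, 10, u, 34, x)}
Projecting to D, F, B (4 duplicate(s) eliminated): {(d, 11, u), (t, 40, m), (x, 11, u)}

{(d, 11, u), (t, 40, m), (x, 11, u)}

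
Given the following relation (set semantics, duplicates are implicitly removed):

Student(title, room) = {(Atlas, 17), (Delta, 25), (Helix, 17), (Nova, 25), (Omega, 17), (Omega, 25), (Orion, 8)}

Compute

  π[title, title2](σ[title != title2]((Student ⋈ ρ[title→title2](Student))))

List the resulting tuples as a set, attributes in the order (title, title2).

ρ[title→title2]: schema becomes (title2, room); tuples unchanged.
Student ⋈ ρ[title→title2](Student) (natural join on room): {(Atlas, 17, Atlas), (Atlas, 17, Helix), (Atlas, 17, Omega), (Delta, 25, Delta), (Delta, 25, Nova), (Delta, 25, Omega), (Helix, 17, Atlas), (Helix, 17, Helix), (Helix, 17, Omega), (Nova, 25, Delta), (Nova, 25, Nova), (Nova, 25, Omega), (Omega, 17, Atlas), (Omega, 17, Helix), (Omega, 17, Omega), (Omega, 25, Delta), (Omega, 25, Nova), (Omega, 25, Omega), (Orion, 8, Orion)}
Filtering on title != title2 leaves {(Atlas, 17, Helix), (Atlas, 17, Omega), (Delta, 25, Nova), (Delta, 25, Omega), (Helix, 17, Atlas), (Helix, 17, Omega), (Nova, 25, Delta), (Nova, 25, Omega), (Omega, 17, Atlas), (Omega, 17, Helix), (Omega, 25, Delta), (Omega, 25, Nova)}.
Keep only column(s) title, title2: {(Atlas, Helix), (Atlas, Omega), (Delta, Nova), (Delta, Omega), (Helix, Atlas), (Helix, Omega), (Nova, Delta), (Nova, Omega), (Omega, Atlas), (Omega, Delta), (Omega, Helix), (Omega, Nova)}

{(Atlas, Helix), (Atlas, Omega), (Delta, Nova), (Delta, Omega), (Helix, Atlas), (Helix, Omega), (Nova, Delta), (Nova, Omega), (Omega, Atlas), (Omega, Delta), (Omega, Helix), (Omega, Nova)}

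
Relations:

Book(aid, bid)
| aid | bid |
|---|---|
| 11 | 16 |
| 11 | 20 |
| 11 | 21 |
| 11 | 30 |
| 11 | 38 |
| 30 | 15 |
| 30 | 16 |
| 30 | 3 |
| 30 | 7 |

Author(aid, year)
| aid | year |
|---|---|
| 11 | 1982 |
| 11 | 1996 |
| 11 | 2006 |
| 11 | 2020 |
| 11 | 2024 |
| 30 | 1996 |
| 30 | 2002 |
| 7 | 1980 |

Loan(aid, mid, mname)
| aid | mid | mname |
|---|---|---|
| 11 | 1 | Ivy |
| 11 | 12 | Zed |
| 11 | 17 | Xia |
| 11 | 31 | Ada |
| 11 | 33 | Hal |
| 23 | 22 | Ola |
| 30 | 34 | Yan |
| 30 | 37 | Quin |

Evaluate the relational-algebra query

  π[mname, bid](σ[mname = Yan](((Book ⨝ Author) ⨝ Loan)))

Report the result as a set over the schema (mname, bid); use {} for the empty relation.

{(Yan, 15), (Yan, 16), (Yan, 3), (Yan, 7)}

Book ⋈ Author (natural join on aid): {(11, 16, 1982), (11, 16, 1996), (11, 16, 2006), (11, 16, 2020), (11, 16, 2024), (11, 20, 1982), (11, 20, 1996), (11, 20, 2006), (11, 20, 2020), (11, 20, 2024), (11, 21, 1982), (11, 21, 1996), (11, 21, 2006), (11, 21, 2020), (11, 21, 2024), (11, 30, 1982), (11, 30, 1996), (11, 30, 2006), (11, 30, 2020), (11, 30, 2024), (11, 38, 1982), (11, 38, 1996), (11, 38, 2006), (11, 38, 2020), (11, 38, 2024), (30, 15, 1996), (30, 15, 2002), (30, 16, 1996), (30, 16, 2002), (30, 3, 1996), (30, 3, 2002), (30, 7, 1996), (30, 7, 2002)}
(Book ⨝ Author) ⋈ Loan (natural join on aid): {(11, 16, 1982, 1, Ivy), (11, 16, 1982, 12, Zed), (11, 16, 1982, 17, Xia), (11, 16, 1982, 31, Ada), (11, 16, 1982, 33, Hal), (11, 16, 1996, 1, Ivy), (11, 16, 1996, 12, Zed), (11, 16, 1996, 17, Xia), (11, 16, 1996, 31, Ada), (11, 16, 1996, 33, Hal), (11, 16, 2006, 1, Ivy), (11, 16, 2006, 12, Zed), (11, 16, 2006, 17, Xia), (11, 16, 2006, 31, Ada), (11, 16, 2006, 33, Hal), (11, 16, 2020, 1, Ivy), (11, 16, 2020, 12, Zed), (11, 16, 2020, 17, Xia), (11, 16, 2020, 31, Ada), (11, 16, 2020, 33, Hal), (11, 16, 2024, 1, Ivy), (11, 16, 2024, 12, Zed), (11, 16, 2024, 17, Xia), (11, 16, 2024, 31, Ada), (11, 16, 2024, 33, Hal), (11, 20, 1982, 1, Ivy), (11, 20, 1982, 12, Zed), (11, 20, 1982, 17, Xia), (11, 20, 1982, 31, Ada), (11, 20, 1982, 33, Hal), (11, 20, 1996, 1, Ivy), (11, 20, 1996, 12, Zed), (11, 20, 1996, 17, Xia), (11, 20, 1996, 31, Ada), (11, 20, 1996, 33, Hal), (11, 20, 2006, 1, Ivy), (11, 20, 2006, 12, Zed), (11, 20, 2006, 17, Xia), (11, 20, 2006, 31, Ada), (11, 20, 2006, 33, Hal), (11, 20, 2020, 1, Ivy), (11, 20, 2020, 12, Zed), (11, 20, 2020, 17, Xia), (11, 20, 2020, 31, Ada), (11, 20, 2020, 33, Hal), (11, 20, 2024, 1, Ivy), (11, 20, 2024, 12, Zed), (11, 20, 2024, 17, Xia), (11, 20, 2024, 31, Ada), (11, 20, 2024, 33, Hal), (11, 21, 1982, 1, Ivy), (11, 21, 1982, 12, Zed), (11, 21, 1982, 17, Xia), (11, 21, 1982, 31, Ada), (11, 21, 1982, 33, Hal), (11, 21, 1996, 1, Ivy), (11, 21, 1996, 12, Zed), (11, 21, 1996, 17, Xia), (11, 21, 1996, 31, Ada), (11, 21, 1996, 33, Hal), (11, 21, 2006, 1, Ivy), (11, 21, 2006, 12, Zed), (11, 21, 2006, 17, Xia), (11, 21, 2006, 31, Ada), (11, 21, 2006, 33, Hal), (11, 21, 2020, 1, Ivy), (11, 21, 2020, 12, Zed), (11, 21, 2020, 17, Xia), (11, 21, 2020, 31, Ada), (11, 21, 2020, 33, Hal), (11, 21, 2024, 1, Ivy), (11, 21, 2024, 12, Zed), (11, 21, 2024, 17, Xia), (11, 21, 2024, 31, Ada), (11, 21, 2024, 33, Hal), (11, 30, 1982, 1, Ivy), (11, 30, 1982, 12, Zed), (11, 30, 1982, 17, Xia), (11, 30, 1982, 31, Ada), (11, 30, 1982, 33, Hal), (11, 30, 1996, 1, Ivy), (11, 30, 1996, 12, Zed), (11, 30, 1996, 17, Xia), (11, 30, 1996, 31, Ada), (11, 30, 1996, 33, Hal), (11, 30, 2006, 1, Ivy), (11, 30, 2006, 12, Zed), (11, 30, 2006, 17, Xia), (11, 30, 2006, 31, Ada), (11, 30, 2006, 33, Hal), (11, 30, 2020, 1, Ivy), (11, 30, 2020, 12, Zed), (11, 30, 2020, 17, Xia), (11, 30, 2020, 31, Ada), (11, 30, 2020, 33, Hal), (11, 30, 2024, 1, Ivy), (11, 30, 2024, 12, Zed), (11, 30, 2024, 17, Xia), (11, 30, 2024, 31, Ada), (11, 30, 2024, 33, Hal), (11, 38, 1982, 1, Ivy), (11, 38, 1982, 12, Zed), (11, 38, 1982, 17, Xia), (11, 38, 1982, 31, Ada), (11, 38, 1982, 33, Hal), (11, 38, 1996, 1, Ivy), (11, 38, 1996, 12, Zed), (11, 38, 1996, 17, Xia), (11, 38, 1996, 31, Ada), (11, 38, 1996, 33, Hal), (11, 38, 2006, 1, Ivy), (11, 38, 2006, 12, Zed), (11, 38, 2006, 17, Xia), (11, 38, 2006, 31, Ada), (11, 38, 2006, 33, Hal), (11, 38, 2020, 1, Ivy), (11, 38, 2020, 12, Zed), (11, 38, 2020, 17, Xia), (11, 38, 2020, 31, Ada), (11, 38, 2020, 33, Hal), (11, 38, 2024, 1, Ivy), (11, 38, 2024, 12, Zed), (11, 38, 2024, 17, Xia), (11, 38, 2024, 31, Ada), (11, 38, 2024, 33, Hal), (30, 15, 1996, 34, Yan), (30, 15, 1996, 37, Quin), (30, 15, 2002, 34, Yan), (30, 15, 2002, 37, Quin), (30, 16, 1996, 34, Yan), (30, 16, 1996, 37, Quin), (30, 16, 2002, 34, Yan), (30, 16, 2002, 37, Quin), (30, 3, 1996, 34, Yan), (30, 3, 1996, 37, Quin), (30, 3, 2002, 34, Yan), (30, 3, 2002, 37, Quin), (30, 7, 1996, 34, Yan), (30, 7, 1996, 37, Quin), (30, 7, 2002, 34, Yan), (30, 7, 2002, 37, Quin)}
Apply σ_{mname = Yan}; surviving tuples: {(30, 15, 1996, 34, Yan), (30, 15, 2002, 34, Yan), (30, 16, 1996, 34, Yan), (30, 16, 2002, 34, Yan), (30, 3, 1996, 34, Yan), (30, 3, 2002, 34, Yan), (30, 7, 1996, 34, Yan), (30, 7, 2002, 34, Yan)}
Keep only column(s) mname, bid (4 duplicate(s) eliminated): {(Yan, 15), (Yan, 16), (Yan, 3), (Yan, 7)}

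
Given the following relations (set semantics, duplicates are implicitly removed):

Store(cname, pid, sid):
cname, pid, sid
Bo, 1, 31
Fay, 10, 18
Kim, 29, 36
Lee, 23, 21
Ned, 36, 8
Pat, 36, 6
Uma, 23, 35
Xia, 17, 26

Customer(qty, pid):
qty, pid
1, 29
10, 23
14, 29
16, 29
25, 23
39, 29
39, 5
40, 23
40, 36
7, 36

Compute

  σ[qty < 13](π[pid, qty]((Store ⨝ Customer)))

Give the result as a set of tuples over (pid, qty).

{(23, 10), (29, 1), (36, 7)}

Natural join on pid: {(Kim, 29, 36, 1), (Kim, 29, 36, 14), (Kim, 29, 36, 16), (Kim, 29, 36, 39), (Lee, 23, 21, 10), (Lee, 23, 21, 25), (Lee, 23, 21, 40), (Ned, 36, 8, 40), (Ned, 36, 8, 7), (Pat, 36, 6, 40), (Pat, 36, 6, 7), (Uma, 23, 35, 10), (Uma, 23, 35, 25), (Uma, 23, 35, 40)}
Projecting to pid, qty (5 duplicate(s) eliminated): {(23, 10), (23, 25), (23, 40), (29, 1), (29, 14), (29, 16), (29, 39), (36, 40), (36, 7)}
Selection qty < 13: {(23, 10), (29, 1), (36, 7)}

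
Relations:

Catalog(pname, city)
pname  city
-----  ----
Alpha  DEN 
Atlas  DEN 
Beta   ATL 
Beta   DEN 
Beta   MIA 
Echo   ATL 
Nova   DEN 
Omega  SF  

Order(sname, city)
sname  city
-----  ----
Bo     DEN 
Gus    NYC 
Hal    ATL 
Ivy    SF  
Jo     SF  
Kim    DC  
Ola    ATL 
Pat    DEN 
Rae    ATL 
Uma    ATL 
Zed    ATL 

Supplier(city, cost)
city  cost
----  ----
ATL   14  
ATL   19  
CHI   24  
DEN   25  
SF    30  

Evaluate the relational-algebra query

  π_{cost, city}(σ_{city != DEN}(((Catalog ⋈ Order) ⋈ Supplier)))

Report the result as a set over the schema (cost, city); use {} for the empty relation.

Catalog ⋈ Order (natural join on city): {(Alpha, DEN, Bo), (Alpha, DEN, Pat), (Atlas, DEN, Bo), (Atlas, DEN, Pat), (Beta, ATL, Hal), (Beta, ATL, Ola), (Beta, ATL, Rae), (Beta, ATL, Uma), (Beta, ATL, Zed), (Beta, DEN, Bo), (Beta, DEN, Pat), (Echo, ATL, Hal), (Echo, ATL, Ola), (Echo, ATL, Rae), (Echo, ATL, Uma), (Echo, ATL, Zed), (Nova, DEN, Bo), (Nova, DEN, Pat), (Omega, SF, Ivy), (Omega, SF, Jo)}
(Catalog ⋈ Order) ⋈ Supplier (natural join on city): {(Alpha, DEN, Bo, 25), (Alpha, DEN, Pat, 25), (Atlas, DEN, Bo, 25), (Atlas, DEN, Pat, 25), (Beta, ATL, Hal, 14), (Beta, ATL, Hal, 19), (Beta, ATL, Ola, 14), (Beta, ATL, Ola, 19), (Beta, ATL, Rae, 14), (Beta, ATL, Rae, 19), (Beta, ATL, Uma, 14), (Beta, ATL, Uma, 19), (Beta, ATL, Zed, 14), (Beta, ATL, Zed, 19), (Beta, DEN, Bo, 25), (Beta, DEN, Pat, 25), (Echo, ATL, Hal, 14), (Echo, ATL, Hal, 19), (Echo, ATL, Ola, 14), (Echo, ATL, Ola, 19), (Echo, ATL, Rae, 14), (Echo, ATL, Rae, 19), (Echo, ATL, Uma, 14), (Echo, ATL, Uma, 19), (Echo, ATL, Zed, 14), (Echo, ATL, Zed, 19), (Nova, DEN, Bo, 25), (Nova, DEN, Pat, 25), (Omega, SF, Ivy, 30), (Omega, SF, Jo, 30)}
Apply σ_{city != DEN}; surviving tuples: {(Beta, ATL, Hal, 14), (Beta, ATL, Hal, 19), (Beta, ATL, Ola, 14), (Beta, ATL, Ola, 19), (Beta, ATL, Rae, 14), (Beta, ATL, Rae, 19), (Beta, ATL, Uma, 14), (Beta, ATL, Uma, 19), (Beta, ATL, Zed, 14), (Beta, ATL, Zed, 19), (Echo, ATL, Hal, 14), (Echo, ATL, Hal, 19), (Echo, ATL, Ola, 14), (Echo, ATL, Ola, 19), (Echo, ATL, Rae, 14), (Echo, ATL, Rae, 19), (Echo, ATL, Uma, 14), (Echo, ATL, Uma, 19), (Echo, ATL, Zed, 14), (Echo, ATL, Zed, 19), (Omega, SF, Ivy, 30), (Omega, SF, Jo, 30)}
π[cost, city]: project onto (cost, city) (19 duplicate(s) eliminated) → {(14, ATL), (19, ATL), (30, SF)}

{(14, ATL), (19, ATL), (30, SF)}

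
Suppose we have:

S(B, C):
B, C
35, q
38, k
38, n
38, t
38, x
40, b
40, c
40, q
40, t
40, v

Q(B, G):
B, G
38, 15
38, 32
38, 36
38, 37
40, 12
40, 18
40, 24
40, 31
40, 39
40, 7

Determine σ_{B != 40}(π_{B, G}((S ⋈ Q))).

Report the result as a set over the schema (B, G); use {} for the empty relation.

Joining S and Q on B yields {(38, k, 15), (38, k, 32), (38, k, 36), (38, k, 37), (38, n, 15), (38, n, 32), (38, n, 36), (38, n, 37), (38, t, 15), (38, t, 32), (38, t, 36), (38, t, 37), (38, x, 15), (38, x, 32), (38, x, 36), (38, x, 37), (40, b, 12), (40, b, 18), (40, b, 24), (40, b, 31), (40, b, 39), (40, b, 7), (40, c, 12), (40, c, 18), (40, c, 24), (40, c, 31), (40, c, 39), (40, c, 7), (40, q, 12), (40, q, 18), (40, q, 24), (40, q, 31), (40, q, 39), (40, q, 7), (40, t, 12), (40, t, 18), (40, t, 24), (40, t, 31), (40, t, 39), (40, t, 7), (40, v, 12), (40, v, 18), (40, v, 24), (40, v, 31), (40, v, 39), (40, v, 7)}.
π_{B, G} gives {(38, 15), (38, 32), (38, 36), (38, 37), (40, 12), (40, 18), (40, 24), (40, 31), (40, 39), (40, 7)} (36 duplicate(s) eliminated).
Filtering on B != 40 leaves {(38, 15), (38, 32), (38, 36), (38, 37)}.

{(38, 15), (38, 32), (38, 36), (38, 37)}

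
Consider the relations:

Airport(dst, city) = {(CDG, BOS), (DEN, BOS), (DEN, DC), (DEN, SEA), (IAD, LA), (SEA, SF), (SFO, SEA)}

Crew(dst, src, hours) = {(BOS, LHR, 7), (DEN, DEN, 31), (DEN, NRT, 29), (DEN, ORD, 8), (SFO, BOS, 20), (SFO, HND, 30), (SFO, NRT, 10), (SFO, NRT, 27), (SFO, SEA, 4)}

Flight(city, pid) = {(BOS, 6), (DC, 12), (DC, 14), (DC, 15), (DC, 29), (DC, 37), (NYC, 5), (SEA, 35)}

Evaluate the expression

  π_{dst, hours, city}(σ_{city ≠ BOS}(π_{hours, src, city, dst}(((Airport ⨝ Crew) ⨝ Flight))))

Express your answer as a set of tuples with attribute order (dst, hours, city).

Airport ⋈ Crew (natural join on dst): {(DEN, BOS, DEN, 31), (DEN, BOS, NRT, 29), (DEN, BOS, ORD, 8), (DEN, DC, DEN, 31), (DEN, DC, NRT, 29), (DEN, DC, ORD, 8), (DEN, SEA, DEN, 31), (DEN, SEA, NRT, 29), (DEN, SEA, ORD, 8), (SFO, SEA, BOS, 20), (SFO, SEA, HND, 30), (SFO, SEA, NRT, 10), (SFO, SEA, NRT, 27), (SFO, SEA, SEA, 4)}
(Airport ⨝ Crew) ⋈ Flight (natural join on city): {(DEN, BOS, DEN, 31, 6), (DEN, BOS, NRT, 29, 6), (DEN, BOS, ORD, 8, 6), (DEN, DC, DEN, 31, 12), (DEN, DC, DEN, 31, 14), (DEN, DC, DEN, 31, 15), (DEN, DC, DEN, 31, 29), (DEN, DC, DEN, 31, 37), (DEN, DC, NRT, 29, 12), (DEN, DC, NRT, 29, 14), (DEN, DC, NRT, 29, 15), (DEN, DC, NRT, 29, 29), (DEN, DC, NRT, 29, 37), (DEN, DC, ORD, 8, 12), (DEN, DC, ORD, 8, 14), (DEN, DC, ORD, 8, 15), (DEN, DC, ORD, 8, 29), (DEN, DC, ORD, 8, 37), (DEN, SEA, DEN, 31, 35), (DEN, SEA, NRT, 29, 35), (DEN, SEA, ORD, 8, 35), (SFO, SEA, BOS, 20, 35), (SFO, SEA, HND, 30, 35), (SFO, SEA, NRT, 10, 35), (SFO, SEA, NRT, 27, 35), (SFO, SEA, SEA, 4, 35)}
Projecting to hours, src, city, dst (12 duplicate(s) eliminated): {(10, NRT, SEA, SFO), (20, BOS, SEA, SFO), (27, NRT, SEA, SFO), (29, NRT, BOS, DEN), (29, NRT, DC, DEN), (29, NRT, SEA, DEN), (30, HND, SEA, SFO), (31, DEN, BOS, DEN), (31, DEN, DC, DEN), (31, DEN, SEA, DEN), (4, SEA, SEA, SFO), (8, ORD, BOS, DEN), (8, ORD, DC, DEN), (8, ORD, SEA, DEN)}
Apply σ_{city ≠ BOS}; surviving tuples: {(10, NRT, SEA, SFO), (20, BOS, SEA, SFO), (27, NRT, SEA, SFO), (29, NRT, DC, DEN), (29, NRT, SEA, DEN), (30, HND, SEA, SFO), (31, DEN, DC, DEN), (31, DEN, SEA, DEN), (4, SEA, SEA, SFO), (8, ORD, DC, DEN), (8, ORD, SEA, DEN)}
Projecting to dst, hours, city: {(DEN, 29, DC), (DEN, 29, SEA), (DEN, 31, DC), (DEN, 31, SEA), (DEN, 8, DC), (DEN, 8, SEA), (SFO, 10, SEA), (SFO, 20, SEA), (SFO, 27, SEA), (SFO, 30, SEA), (SFO, 4, SEA)}

{(DEN, 29, DC), (DEN, 29, SEA), (DEN, 31, DC), (DEN, 31, SEA), (DEN, 8, DC), (DEN, 8, SEA), (SFO, 10, SEA), (SFO, 20, SEA), (SFO, 27, SEA), (SFO, 30, SEA), (SFO, 4, SEA)}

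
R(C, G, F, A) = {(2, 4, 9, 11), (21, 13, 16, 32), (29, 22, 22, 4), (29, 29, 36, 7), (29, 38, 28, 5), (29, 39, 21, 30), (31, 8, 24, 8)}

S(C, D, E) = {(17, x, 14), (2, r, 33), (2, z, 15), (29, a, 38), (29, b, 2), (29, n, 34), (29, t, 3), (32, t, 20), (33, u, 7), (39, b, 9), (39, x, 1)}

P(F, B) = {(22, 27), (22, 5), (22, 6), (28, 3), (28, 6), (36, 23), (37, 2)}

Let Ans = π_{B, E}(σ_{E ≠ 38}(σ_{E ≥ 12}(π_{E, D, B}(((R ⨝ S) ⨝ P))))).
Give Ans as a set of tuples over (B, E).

R ⋈ S (natural join on C): {(2, 4, 9, 11, r, 33), (2, 4, 9, 11, z, 15), (29, 22, 22, 4, a, 38), (29, 22, 22, 4, b, 2), (29, 22, 22, 4, n, 34), (29, 22, 22, 4, t, 3), (29, 29, 36, 7, a, 38), (29, 29, 36, 7, b, 2), (29, 29, 36, 7, n, 34), (29, 29, 36, 7, t, 3), (29, 38, 28, 5, a, 38), (29, 38, 28, 5, b, 2), (29, 38, 28, 5, n, 34), (29, 38, 28, 5, t, 3), (29, 39, 21, 30, a, 38), (29, 39, 21, 30, b, 2), (29, 39, 21, 30, n, 34), (29, 39, 21, 30, t, 3)}
(R ⨝ S) ⋈ P (natural join on F): {(29, 22, 22, 4, a, 38, 27), (29, 22, 22, 4, a, 38, 5), (29, 22, 22, 4, a, 38, 6), (29, 22, 22, 4, b, 2, 27), (29, 22, 22, 4, b, 2, 5), (29, 22, 22, 4, b, 2, 6), (29, 22, 22, 4, n, 34, 27), (29, 22, 22, 4, n, 34, 5), (29, 22, 22, 4, n, 34, 6), (29, 22, 22, 4, t, 3, 27), (29, 22, 22, 4, t, 3, 5), (29, 22, 22, 4, t, 3, 6), (29, 29, 36, 7, a, 38, 23), (29, 29, 36, 7, b, 2, 23), (29, 29, 36, 7, n, 34, 23), (29, 29, 36, 7, t, 3, 23), (29, 38, 28, 5, a, 38, 3), (29, 38, 28, 5, a, 38, 6), (29, 38, 28, 5, b, 2, 3), (29, 38, 28, 5, b, 2, 6), (29, 38, 28, 5, n, 34, 3), (29, 38, 28, 5, n, 34, 6), (29, 38, 28, 5, t, 3, 3), (29, 38, 28, 5, t, 3, 6)}
π_{E, D, B} gives {(2, b, 23), (2, b, 27), (2, b, 3), (2, b, 5), (2, b, 6), (3, t, 23), (3, t, 27), (3, t, 3), (3, t, 5), (3, t, 6), (34, n, 23), (34, n, 27), (34, n, 3), (34, n, 5), (34, n, 6), (38, a, 23), (38, a, 27), (38, a, 3), (38, a, 5), (38, a, 6)} (4 duplicate(s) eliminated).
σ[E ≥ 12]: keep tuples satisfying E ≥ 12 → {(34, n, 23), (34, n, 27), (34, n, 3), (34, n, 5), (34, n, 6), (38, a, 23), (38, a, 27), (38, a, 3), (38, a, 5), (38, a, 6)}
σ[E ≠ 38]: keep tuples satisfying E ≠ 38 → {(34, n, 23), (34, n, 27), (34, n, 3), (34, n, 5), (34, n, 6)}
π_{B, E} gives {(23, 34), (27, 34), (3, 34), (5, 34), (6, 34)}.

{(23, 34), (27, 34), (3, 34), (5, 34), (6, 34)}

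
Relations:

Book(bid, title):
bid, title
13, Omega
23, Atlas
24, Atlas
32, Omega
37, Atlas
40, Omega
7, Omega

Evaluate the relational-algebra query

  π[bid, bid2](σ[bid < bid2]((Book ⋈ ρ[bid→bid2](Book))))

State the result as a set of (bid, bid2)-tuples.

{(13, 32), (13, 40), (23, 24), (23, 37), (24, 37), (32, 40), (7, 13), (7, 32), (7, 40)}

ρ[bid→bid2]: schema becomes (bid2, title); tuples unchanged.
Natural join on title: {(13, Omega, 13), (13, Omega, 32), (13, Omega, 40), (13, Omega, 7), (23, Atlas, 23), (23, Atlas, 24), (23, Atlas, 37), (24, Atlas, 23), (24, Atlas, 24), (24, Atlas, 37), (32, Omega, 13), (32, Omega, 32), (32, Omega, 40), (32, Omega, 7), (37, Atlas, 23), (37, Atlas, 24), (37, Atlas, 37), (40, Omega, 13), (40, Omega, 32), (40, Omega, 40), (40, Omega, 7), (7, Omega, 13), (7, Omega, 32), (7, Omega, 40), (7, Omega, 7)}
Filtering on bid < bid2 leaves {(13, Omega, 32), (13, Omega, 40), (23, Atlas, 24), (23, Atlas, 37), (24, Atlas, 37), (32, Omega, 40), (7, Omega, 13), (7, Omega, 32), (7, Omega, 40)}.
π[bid, bid2]: project onto (bid, bid2) → {(13, 32), (13, 40), (23, 24), (23, 37), (24, 37), (32, 40), (7, 13), (7, 32), (7, 40)}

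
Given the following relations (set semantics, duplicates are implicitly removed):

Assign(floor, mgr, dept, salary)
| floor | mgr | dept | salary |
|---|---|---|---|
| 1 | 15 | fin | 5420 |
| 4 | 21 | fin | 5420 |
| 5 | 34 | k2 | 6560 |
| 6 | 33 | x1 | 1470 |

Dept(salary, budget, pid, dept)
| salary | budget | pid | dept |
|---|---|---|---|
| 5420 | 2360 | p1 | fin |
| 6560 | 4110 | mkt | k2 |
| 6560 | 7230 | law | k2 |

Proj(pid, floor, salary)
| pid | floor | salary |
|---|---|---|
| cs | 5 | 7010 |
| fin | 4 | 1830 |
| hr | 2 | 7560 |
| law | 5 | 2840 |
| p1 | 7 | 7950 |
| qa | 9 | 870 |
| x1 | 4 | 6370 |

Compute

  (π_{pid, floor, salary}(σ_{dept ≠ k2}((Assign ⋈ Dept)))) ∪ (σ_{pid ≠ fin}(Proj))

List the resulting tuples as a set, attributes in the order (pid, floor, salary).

{(cs, 5, 7010), (hr, 2, 7560), (law, 5, 2840), (p1, 1, 5420), (p1, 4, 5420), (p1, 7, 7950), (qa, 9, 870), (x1, 4, 6370)}

Assign ⋈ Dept (natural join on dept, salary): {(1, 15, fin, 5420, 2360, p1), (4, 21, fin, 5420, 2360, p1), (5, 34, k2, 6560, 4110, mkt), (5, 34, k2, 6560, 7230, law)}
Filtering on dept ≠ k2 leaves {(1, 15, fin, 5420, 2360, p1), (4, 21, fin, 5420, 2360, p1)}.
π_{pid, floor, salary} gives {(p1, 1, 5420), (p1, 4, 5420)}.
Filtering on pid ≠ fin leaves {(cs, 5, 7010), (hr, 2, 7560), (law, 5, 2840), (p1, 7, 7950), (qa, 9, 870), (x1, 4, 6370)}.
Set union of the two operands is {(cs, 5, 7010), (hr, 2, 7560), (law, 5, 2840), (p1, 1, 5420), (p1, 4, 5420), (p1, 7, 7950), (qa, 9, 870), (x1, 4, 6370)}.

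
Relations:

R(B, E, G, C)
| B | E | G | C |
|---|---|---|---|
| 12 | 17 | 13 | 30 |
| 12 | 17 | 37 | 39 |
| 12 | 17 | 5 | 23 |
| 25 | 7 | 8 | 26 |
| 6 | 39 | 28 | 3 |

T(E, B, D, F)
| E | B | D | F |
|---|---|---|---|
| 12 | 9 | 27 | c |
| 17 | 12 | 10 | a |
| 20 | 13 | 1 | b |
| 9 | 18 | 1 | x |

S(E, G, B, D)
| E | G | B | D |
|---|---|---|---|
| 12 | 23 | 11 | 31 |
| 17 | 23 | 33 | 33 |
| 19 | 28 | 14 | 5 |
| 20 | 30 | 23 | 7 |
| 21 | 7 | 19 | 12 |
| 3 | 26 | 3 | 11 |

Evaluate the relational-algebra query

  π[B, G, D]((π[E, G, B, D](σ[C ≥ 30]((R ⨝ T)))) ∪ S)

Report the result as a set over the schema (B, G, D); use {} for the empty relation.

{(11, 23, 31), (12, 13, 10), (12, 37, 10), (14, 28, 5), (19, 7, 12), (23, 30, 7), (3, 26, 11), (33, 23, 33)}

Natural join on B, E: {(12, 17, 13, 30, 10, a), (12, 17, 37, 39, 10, a), (12, 17, 5, 23, 10, a)}
Filtering on C ≥ 30 leaves {(12, 17, 13, 30, 10, a), (12, 17, 37, 39, 10, a)}.
π[E, G, B, D]: project onto (E, G, B, D) → {(17, 13, 12, 10), (17, 37, 12, 10)}
Union: {(17, 13, 12, 10), (17, 37, 12, 10)} with {(12, 23, 11, 31), (17, 23, 33, 33), (19, 28, 14, 5), (20, 30, 23, 7), (21, 7, 19, 12), (3, 26, 3, 11)} → {(12, 23, 11, 31), (17, 13, 12, 10), (17, 23, 33, 33), (17, 37, 12, 10), (19, 28, 14, 5), (20, 30, 23, 7), (21, 7, 19, 12), (3, 26, 3, 11)}
π[B, G, D]: project onto (B, G, D) → {(11, 23, 31), (12, 13, 10), (12, 37, 10), (14, 28, 5), (19, 7, 12), (23, 30, 7), (3, 26, 11), (33, 23, 33)}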